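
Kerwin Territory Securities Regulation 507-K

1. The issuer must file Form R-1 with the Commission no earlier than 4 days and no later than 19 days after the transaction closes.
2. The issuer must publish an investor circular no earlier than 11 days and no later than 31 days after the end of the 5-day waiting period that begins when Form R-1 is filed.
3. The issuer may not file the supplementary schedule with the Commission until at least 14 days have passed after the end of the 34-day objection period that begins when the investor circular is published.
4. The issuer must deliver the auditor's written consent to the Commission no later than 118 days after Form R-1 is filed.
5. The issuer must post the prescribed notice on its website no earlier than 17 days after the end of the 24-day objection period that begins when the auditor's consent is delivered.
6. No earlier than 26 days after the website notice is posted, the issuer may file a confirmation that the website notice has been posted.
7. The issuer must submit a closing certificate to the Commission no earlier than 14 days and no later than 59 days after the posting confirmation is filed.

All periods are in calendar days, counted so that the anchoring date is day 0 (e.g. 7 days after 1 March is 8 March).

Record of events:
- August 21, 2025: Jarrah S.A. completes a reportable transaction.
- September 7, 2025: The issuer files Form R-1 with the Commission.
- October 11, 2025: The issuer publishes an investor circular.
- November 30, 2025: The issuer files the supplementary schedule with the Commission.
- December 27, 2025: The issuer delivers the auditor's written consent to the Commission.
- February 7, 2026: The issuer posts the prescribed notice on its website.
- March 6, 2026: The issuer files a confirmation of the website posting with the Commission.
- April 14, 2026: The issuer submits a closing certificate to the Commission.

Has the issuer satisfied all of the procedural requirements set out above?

Yes

Step 1 — 4 and 19 days from August 21, 2025 (when the transaction closes) are August 25, 2025 and September 9, 2025 respectively; done September 7, 2025 — within the window.
Step 2 — 11 and 31 days from September 12, 2025 (end of the 5-day waiting period, which began when Form R-1 is filed on September 7, 2025) are September 23, 2025 and October 13, 2025 respectively; done October 11, 2025 — within the window.
Step 3 — must wait 14 days from November 14, 2025 (end of the 34-day objection period, which began when the investor circular is published on October 11, 2025), so not before November 28, 2025; done November 30, 2025 — permitted.
Step 4 — counting 118 days from September 7, 2025 (when Form R-1 is filed) gives a deadline of January 3, 2026; done December 27, 2025 — timely.
Step 5 — must wait 17 days from January 20, 2026 (end of the 24-day objection period, which began when the auditor's consent is delivered on December 27, 2025), so not before February 6, 2026; done February 7, 2026, after the minimum wait.
Step 6 — must wait 26 days from February 7, 2026 (when the website notice is posted), so not before March 5, 2026; done March 6, 2026, after the minimum wait.
Step 7 — 14 and 59 days from March 6, 2026 (when the posting confirmation is filed) are March 20, 2026 and May 4, 2026 respectively; done April 14, 2026, which is between those dates.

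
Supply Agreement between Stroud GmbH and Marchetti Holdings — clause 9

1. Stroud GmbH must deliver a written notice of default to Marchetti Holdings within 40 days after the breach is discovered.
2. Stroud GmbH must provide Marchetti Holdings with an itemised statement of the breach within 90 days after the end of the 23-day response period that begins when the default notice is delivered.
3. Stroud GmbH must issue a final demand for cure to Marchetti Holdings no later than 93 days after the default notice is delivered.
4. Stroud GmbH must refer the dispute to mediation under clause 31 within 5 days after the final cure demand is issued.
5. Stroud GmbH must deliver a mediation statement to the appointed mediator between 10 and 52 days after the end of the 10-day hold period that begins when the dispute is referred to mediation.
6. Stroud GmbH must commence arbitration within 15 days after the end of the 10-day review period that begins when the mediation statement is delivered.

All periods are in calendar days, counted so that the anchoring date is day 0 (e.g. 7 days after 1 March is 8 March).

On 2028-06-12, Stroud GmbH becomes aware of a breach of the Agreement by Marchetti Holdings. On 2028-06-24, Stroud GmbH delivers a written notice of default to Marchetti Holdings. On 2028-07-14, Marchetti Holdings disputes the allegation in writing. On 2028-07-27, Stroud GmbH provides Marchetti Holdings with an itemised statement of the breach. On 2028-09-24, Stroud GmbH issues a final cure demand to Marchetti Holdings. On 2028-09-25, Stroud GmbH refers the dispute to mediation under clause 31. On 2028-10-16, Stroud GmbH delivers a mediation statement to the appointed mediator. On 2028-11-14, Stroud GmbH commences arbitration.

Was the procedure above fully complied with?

No

Step 1: 40 days after 2028-06-12 (when the breach is discovered) is 2028-07-22; 2028-06-24 is within that limit.
Step 2: 90 days after 2028-07-17 (end of the 23-day response period, which began when the default notice is delivered on 2028-06-24) is 2028-10-15; 2028-07-27 is within that limit.
Step 3: 93 days after 2028-06-24 (when the default notice is delivered) is 2028-09-25; completed 2028-09-24, before the deadline.
Step 4: 5 days after 2028-09-24 (when the final cure demand is issued) is 2028-09-29; done 2028-09-25 — timely.
Step 5: the window is 10–52 days after 2028-10-05 (end of the 10-day hold period, which began when the dispute is referred to mediation on 2028-09-25), so 2028-10-15 through 2028-11-26; 2028-10-16 falls inside that range.
Step 6: 15 days after 2028-10-26 (end of the 10-day review period, which began when the mediation statement is delivered on 2028-10-16) is 2028-11-10; not done until 2028-11-14, 4 days after the deadline.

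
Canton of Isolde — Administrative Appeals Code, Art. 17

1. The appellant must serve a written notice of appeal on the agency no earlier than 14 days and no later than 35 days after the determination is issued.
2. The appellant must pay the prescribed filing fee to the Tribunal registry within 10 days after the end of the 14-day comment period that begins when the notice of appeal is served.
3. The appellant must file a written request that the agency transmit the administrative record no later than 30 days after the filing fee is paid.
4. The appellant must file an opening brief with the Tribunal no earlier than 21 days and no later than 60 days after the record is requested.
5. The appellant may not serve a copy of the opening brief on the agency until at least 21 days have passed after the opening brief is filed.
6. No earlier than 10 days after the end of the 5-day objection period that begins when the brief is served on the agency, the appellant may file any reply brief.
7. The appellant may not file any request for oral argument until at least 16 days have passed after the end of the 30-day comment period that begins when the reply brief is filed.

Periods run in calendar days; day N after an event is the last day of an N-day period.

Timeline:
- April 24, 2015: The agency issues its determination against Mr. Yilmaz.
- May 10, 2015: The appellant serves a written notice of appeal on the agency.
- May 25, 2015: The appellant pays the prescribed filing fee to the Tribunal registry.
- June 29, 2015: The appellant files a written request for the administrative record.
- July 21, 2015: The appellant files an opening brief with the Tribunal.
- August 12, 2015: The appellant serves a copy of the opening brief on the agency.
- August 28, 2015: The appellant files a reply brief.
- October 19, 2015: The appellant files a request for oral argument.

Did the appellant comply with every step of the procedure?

No

Step 1 — 14 and 35 days from April 24, 2015 (when the determination is issued) are May 8, 2015 and May 29, 2015 respectively; done May 10, 2015, which is between those dates.
Step 2 — counting 10 days from May 24, 2015 (end of the 14-day comment period, which began when the notice of appeal is served on May 10, 2015) gives a deadline of June 3, 2015; done May 25, 2015 — timely.
Step 3 — counting 30 days from May 25, 2015 (when the filing fee is paid) gives a deadline of June 24, 2015; done June 29, 2015 — 5 days late.
No need to go further; step 3 was not satisfied.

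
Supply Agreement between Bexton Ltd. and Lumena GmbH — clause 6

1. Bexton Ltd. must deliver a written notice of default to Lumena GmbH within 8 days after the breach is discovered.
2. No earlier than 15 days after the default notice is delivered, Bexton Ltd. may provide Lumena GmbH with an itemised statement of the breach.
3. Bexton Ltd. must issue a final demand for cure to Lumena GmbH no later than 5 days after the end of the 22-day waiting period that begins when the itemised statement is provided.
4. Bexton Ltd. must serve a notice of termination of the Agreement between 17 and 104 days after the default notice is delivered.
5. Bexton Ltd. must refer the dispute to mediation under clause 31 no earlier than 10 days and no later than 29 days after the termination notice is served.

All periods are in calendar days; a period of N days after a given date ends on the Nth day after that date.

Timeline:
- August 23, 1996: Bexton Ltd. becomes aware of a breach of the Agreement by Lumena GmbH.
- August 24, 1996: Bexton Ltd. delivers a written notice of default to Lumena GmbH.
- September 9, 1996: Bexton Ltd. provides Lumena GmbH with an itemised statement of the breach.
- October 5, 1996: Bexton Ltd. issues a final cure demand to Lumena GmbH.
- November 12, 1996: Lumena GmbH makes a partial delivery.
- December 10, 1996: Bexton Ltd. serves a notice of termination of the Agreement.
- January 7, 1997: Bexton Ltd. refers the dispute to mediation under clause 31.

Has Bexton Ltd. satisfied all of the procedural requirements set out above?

(1) due by August 23, 1996 + 8 days = August 31, 1996; done August 24, 1996 — timely.
(2) permitted from August 24, 1996 + 15 days = September 8, 1996 onward; done September 9, 1996 — permitted.
(3) due by October 1, 1996 + 5 days = October 6, 1996; done October 5, 1996 — timely.
(4) the permitted window runs from August 24, 1996 + 17 = September 10, 1996 to August 24, 1996 + 104 = December 6, 1996; done December 10, 1996 — 4 days after the window closed.
The analysis stops there.

No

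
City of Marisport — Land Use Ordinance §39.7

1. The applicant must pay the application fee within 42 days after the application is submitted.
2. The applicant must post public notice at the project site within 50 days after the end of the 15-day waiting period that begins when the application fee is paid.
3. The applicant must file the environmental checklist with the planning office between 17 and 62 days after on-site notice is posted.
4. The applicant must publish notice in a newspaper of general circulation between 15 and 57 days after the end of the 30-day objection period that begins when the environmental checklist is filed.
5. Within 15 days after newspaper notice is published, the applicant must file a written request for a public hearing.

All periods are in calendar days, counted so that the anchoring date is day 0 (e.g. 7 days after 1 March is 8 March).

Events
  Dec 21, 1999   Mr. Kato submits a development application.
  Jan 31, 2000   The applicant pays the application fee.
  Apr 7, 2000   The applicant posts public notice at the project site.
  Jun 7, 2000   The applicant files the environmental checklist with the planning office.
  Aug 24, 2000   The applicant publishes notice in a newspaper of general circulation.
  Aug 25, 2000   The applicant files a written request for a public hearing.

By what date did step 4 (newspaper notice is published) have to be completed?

Sep 2, 2000

The environmental checklist is filed on Jun 7, 2000; the 30-day objection period therefore ends Jul 7, 2000, and step 4 runs from that date. The window is 15–57 days after Jul 7, 2000; it closes on Sep 2, 2000.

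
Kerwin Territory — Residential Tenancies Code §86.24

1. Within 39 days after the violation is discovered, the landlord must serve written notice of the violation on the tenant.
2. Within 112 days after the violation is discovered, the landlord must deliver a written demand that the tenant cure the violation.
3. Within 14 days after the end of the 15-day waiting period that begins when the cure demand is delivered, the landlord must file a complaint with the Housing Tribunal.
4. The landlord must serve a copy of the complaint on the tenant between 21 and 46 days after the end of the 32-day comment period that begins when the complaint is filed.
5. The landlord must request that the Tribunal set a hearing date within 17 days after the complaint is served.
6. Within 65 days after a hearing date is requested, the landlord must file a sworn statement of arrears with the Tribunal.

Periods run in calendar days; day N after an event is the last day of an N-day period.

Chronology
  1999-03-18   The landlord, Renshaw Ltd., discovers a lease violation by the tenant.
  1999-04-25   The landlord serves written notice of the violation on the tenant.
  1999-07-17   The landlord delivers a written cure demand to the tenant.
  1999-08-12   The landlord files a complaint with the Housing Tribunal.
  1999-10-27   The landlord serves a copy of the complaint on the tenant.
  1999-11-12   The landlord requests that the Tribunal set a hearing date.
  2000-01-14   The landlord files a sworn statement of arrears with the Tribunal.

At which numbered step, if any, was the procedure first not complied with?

Step 2

(1) due by 1999-03-18 + 39 days = 1999-04-26; done 1999-04-25 — timely.
(2) due by 1999-03-18 + 112 days = 1999-07-08; done 1999-07-17 — 9 days late.
That is the first point of non-compliance.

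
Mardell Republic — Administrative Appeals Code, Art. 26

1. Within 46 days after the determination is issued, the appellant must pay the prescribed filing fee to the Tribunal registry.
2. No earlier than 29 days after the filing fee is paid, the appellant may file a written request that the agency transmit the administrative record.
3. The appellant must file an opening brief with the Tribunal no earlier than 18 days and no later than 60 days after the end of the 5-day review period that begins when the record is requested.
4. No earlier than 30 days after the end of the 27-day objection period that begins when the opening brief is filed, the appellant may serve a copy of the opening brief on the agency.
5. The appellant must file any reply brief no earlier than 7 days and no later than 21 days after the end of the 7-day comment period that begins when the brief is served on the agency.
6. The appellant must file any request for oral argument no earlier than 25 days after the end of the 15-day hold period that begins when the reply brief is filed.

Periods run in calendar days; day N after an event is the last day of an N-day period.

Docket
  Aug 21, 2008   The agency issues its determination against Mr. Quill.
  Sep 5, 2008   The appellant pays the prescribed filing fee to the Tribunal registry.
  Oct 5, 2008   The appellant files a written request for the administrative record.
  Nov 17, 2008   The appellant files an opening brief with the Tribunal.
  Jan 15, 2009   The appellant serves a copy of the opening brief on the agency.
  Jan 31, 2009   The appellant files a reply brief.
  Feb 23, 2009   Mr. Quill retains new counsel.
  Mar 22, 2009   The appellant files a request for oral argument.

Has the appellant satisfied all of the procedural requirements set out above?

Yes

Step 1 — counting 46 days from Aug 21, 2008 (when the determination is issued) gives a deadline of Oct 6, 2008; completed Sep 5, 2008, before the deadline.
Step 2 — must wait 29 days from Sep 5, 2008 (when the filing fee is paid), so not before Oct 4, 2008; done Oct 5, 2008 — permitted.
Step 3 — 18 and 60 days from Oct 10, 2008 (end of the 5-day review period, which began when the record is requested on Oct 5, 2008) are Oct 28, 2008 and Dec 9, 2008 respectively; done Nov 17, 2008 — within the window.
Step 4 — must wait 30 days from Dec 14, 2008 (end of the 27-day objection period, which began when the opening brief is filed on Nov 17, 2008), so not before Jan 13, 2009; done Jan 15, 2009, after the minimum wait.
Step 5 — 7 and 21 days from Jan 22, 2009 (end of the 7-day comment period, which began when the brief is served on the agency on Jan 15, 2009) are Jan 29, 2009 and Feb 12, 2009 respectively; Jan 31, 2009 falls inside that range.
Step 6 — must wait 25 days from Feb 15, 2009 (end of the 15-day hold period, which began when the reply brief is filed on Jan 31, 2009), so not before Mar 12, 2009; done Mar 22, 2009, after the minimum wait.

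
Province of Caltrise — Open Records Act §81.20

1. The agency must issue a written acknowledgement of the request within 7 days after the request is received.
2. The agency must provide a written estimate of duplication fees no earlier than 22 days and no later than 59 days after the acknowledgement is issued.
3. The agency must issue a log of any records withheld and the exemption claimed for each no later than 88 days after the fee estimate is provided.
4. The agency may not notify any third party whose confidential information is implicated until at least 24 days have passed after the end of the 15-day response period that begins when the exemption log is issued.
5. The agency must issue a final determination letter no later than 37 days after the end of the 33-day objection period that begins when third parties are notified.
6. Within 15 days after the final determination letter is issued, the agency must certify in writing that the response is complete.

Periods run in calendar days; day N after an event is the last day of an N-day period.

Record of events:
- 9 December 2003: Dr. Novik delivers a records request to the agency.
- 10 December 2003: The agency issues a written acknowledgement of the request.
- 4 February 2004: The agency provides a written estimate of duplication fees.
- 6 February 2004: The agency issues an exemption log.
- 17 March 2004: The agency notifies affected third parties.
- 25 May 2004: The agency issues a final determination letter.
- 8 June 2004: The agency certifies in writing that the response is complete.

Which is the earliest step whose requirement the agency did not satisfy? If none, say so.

Step 1 — counting 7 days from 9 December 2003 (when the request is received) gives a deadline of 16 December 2003; completed 10 December 2003, before the deadline.
Step 2 — 22 and 59 days from 10 December 2003 (when the acknowledgement is issued) are 1 January 2004 and 7 February 2004 respectively; done 4 February 2004 — within the window.
Step 3 — counting 88 days from 4 February 2004 (when the fee estimate is provided) gives a deadline of 2 May 2004; done 6 February 2004 — timely.
Step 4 — must wait 24 days from 21 February 2004 (end of the 15-day response period, which began when the exemption log is issued on 6 February 2004), so not before 16 March 2004; done 17 March 2004 — permitted.
Step 5 — counting 37 days from 19 April 2004 (end of the 33-day objection period, which began when third parties are notified on 17 March 2004) gives a deadline of 26 May 2004; done 25 May 2004 — timely.
Step 6 — counting 15 days from 25 May 2004 (when the final determination letter is issued) gives a deadline of 9 June 2004; completed 8 June 2004, before the deadline.

None — every step was satisfied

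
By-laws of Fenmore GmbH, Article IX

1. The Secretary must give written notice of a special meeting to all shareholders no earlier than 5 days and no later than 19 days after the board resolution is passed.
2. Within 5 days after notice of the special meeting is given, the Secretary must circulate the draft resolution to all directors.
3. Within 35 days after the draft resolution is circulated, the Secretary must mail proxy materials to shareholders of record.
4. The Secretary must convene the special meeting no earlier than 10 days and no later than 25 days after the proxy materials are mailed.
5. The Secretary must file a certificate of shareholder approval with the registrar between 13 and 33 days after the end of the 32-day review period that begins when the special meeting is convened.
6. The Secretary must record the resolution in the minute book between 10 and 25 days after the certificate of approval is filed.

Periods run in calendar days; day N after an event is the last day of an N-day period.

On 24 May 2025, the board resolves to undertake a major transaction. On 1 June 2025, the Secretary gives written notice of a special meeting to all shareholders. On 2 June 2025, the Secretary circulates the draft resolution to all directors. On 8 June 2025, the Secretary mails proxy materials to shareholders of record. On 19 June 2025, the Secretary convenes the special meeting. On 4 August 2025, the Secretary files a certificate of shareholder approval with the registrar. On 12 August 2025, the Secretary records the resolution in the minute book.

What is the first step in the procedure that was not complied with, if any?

Step 1 — 5 and 19 days from 24 May 2025 (when the board resolution is passed) are 29 May 2025 and 12 June 2025 respectively; done 1 June 2025 — within the window.
Step 2 — counting 5 days from 1 June 2025 (when notice of the special meeting is given) gives a deadline of 6 June 2025; completed 2 June 2025, before the deadline.
Step 3 — counting 35 days from 2 June 2025 (when the draft resolution is circulated) gives a deadline of 7 July 2025; 8 June 2025 is within that limit.
Step 4 — 10 and 25 days from 8 June 2025 (when the proxy materials are mailed) are 18 June 2025 and 3 July 2025 respectively; 19 June 2025 falls inside that range.
Step 5 — 13 and 33 days from 21 July 2025 (end of the 32-day review period, which began when the special meeting is convened on 19 June 2025) are 3 August 2025 and 23 August 2025 respectively; done 4 August 2025, which is between those dates.
Step 6 — 10 and 25 days from 4 August 2025 (when the certificate of approval is filed) are 14 August 2025 and 29 August 2025 respectively; 12 August 2025 is 2 days too early.
The procedure was therefore not followed at step 6.

Step 6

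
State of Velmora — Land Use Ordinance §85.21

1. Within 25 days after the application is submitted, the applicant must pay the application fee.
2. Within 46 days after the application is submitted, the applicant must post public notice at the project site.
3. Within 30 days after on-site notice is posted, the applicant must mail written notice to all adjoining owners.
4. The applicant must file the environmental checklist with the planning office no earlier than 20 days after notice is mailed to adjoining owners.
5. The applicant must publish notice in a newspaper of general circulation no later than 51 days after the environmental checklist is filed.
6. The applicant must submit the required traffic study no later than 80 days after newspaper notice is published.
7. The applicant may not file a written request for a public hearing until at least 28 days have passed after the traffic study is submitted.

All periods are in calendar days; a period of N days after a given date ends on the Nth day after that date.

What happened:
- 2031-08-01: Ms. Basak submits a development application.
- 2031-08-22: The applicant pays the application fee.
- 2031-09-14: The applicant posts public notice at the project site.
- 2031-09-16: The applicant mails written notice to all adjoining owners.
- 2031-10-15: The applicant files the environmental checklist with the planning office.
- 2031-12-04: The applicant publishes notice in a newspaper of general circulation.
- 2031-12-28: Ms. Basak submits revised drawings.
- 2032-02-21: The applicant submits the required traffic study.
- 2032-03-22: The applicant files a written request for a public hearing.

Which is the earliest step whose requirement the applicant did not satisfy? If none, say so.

Step 1: 25 days after 2031-08-01 (when the application is submitted) is 2031-08-26; completed 2031-08-22, before the deadline.
Step 2: 46 days after 2031-08-01 (when the application is submitted) is 2031-09-16; 2031-09-14 is within that limit.
Step 3: 30 days after 2031-09-14 (when on-site notice is posted) is 2031-10-14; completed 2031-09-16, before the deadline.
Step 4: the earliest permitted date is 20 days after 2031-09-16 (when notice is mailed to adjoining owners), i.e. 2031-10-06; done 2031-10-15, after the minimum wait.
Step 5: 51 days after 2031-10-15 (when the environmental checklist is filed) is 2031-12-05; completed 2031-12-04, before the deadline.
Step 6: 80 days after 2031-12-04 (when newspaper notice is published) is 2032-02-22; 2032-02-21 is within that limit.
Step 7: the earliest permitted date is 28 days after 2032-02-21 (when the traffic study is submitted), i.e. 2032-03-20; done 2032-03-22, after the minimum wait.

None — every step was satisfied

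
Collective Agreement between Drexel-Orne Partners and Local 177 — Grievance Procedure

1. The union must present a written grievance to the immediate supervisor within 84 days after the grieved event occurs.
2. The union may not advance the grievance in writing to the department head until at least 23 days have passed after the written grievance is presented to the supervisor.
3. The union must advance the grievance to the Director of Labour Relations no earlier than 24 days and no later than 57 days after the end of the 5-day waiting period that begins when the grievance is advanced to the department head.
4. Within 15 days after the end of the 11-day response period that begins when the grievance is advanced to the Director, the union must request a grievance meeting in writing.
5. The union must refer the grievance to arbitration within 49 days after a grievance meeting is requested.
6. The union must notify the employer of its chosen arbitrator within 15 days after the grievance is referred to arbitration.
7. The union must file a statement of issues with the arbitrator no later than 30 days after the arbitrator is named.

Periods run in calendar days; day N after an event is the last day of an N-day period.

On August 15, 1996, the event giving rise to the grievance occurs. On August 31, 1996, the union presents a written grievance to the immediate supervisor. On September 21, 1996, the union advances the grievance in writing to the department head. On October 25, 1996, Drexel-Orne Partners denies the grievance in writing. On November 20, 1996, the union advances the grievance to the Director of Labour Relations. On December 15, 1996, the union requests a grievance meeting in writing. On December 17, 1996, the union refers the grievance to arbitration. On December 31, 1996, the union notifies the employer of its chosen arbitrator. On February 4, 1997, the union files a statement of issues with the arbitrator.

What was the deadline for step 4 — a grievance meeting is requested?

The grievance is advanced to the Director on November 20, 1996; the 11-day response period therefore ends December 1, 1996, and step 4 runs from that date. 15 days after December 1, 1996 is December 16, 1996.

December 16, 1996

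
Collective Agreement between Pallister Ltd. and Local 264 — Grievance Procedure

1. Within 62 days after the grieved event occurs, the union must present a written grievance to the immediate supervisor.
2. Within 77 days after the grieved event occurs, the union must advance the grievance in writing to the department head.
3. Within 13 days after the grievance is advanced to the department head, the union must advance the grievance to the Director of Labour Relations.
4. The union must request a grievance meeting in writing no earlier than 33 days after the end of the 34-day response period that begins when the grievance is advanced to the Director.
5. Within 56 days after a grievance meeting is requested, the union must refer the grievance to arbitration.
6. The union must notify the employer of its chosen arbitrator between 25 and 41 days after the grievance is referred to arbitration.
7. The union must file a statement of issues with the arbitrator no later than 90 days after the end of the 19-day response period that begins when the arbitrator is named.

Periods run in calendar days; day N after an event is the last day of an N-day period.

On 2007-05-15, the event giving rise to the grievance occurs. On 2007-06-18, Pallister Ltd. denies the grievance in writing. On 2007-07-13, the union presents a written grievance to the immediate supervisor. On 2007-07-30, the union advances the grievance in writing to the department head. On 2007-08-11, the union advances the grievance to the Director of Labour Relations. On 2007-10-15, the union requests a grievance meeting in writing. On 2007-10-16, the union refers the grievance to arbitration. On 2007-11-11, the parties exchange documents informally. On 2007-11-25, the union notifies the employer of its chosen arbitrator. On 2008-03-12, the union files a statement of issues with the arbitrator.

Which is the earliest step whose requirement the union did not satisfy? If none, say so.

Step 4

(1) due by 2007-05-15 + 62 days = 2007-07-16; completed 2007-07-13, before the deadline.
(2) due by 2007-05-15 + 77 days = 2007-07-31; 2007-07-30 is within that limit.
(3) due by 2007-07-30 + 13 days = 2007-08-12; done 2007-08-11 — timely.
(4) permitted from 2007-09-14 + 33 days = 2007-10-17 onward; acted on 2007-10-15, 2 days prematurely.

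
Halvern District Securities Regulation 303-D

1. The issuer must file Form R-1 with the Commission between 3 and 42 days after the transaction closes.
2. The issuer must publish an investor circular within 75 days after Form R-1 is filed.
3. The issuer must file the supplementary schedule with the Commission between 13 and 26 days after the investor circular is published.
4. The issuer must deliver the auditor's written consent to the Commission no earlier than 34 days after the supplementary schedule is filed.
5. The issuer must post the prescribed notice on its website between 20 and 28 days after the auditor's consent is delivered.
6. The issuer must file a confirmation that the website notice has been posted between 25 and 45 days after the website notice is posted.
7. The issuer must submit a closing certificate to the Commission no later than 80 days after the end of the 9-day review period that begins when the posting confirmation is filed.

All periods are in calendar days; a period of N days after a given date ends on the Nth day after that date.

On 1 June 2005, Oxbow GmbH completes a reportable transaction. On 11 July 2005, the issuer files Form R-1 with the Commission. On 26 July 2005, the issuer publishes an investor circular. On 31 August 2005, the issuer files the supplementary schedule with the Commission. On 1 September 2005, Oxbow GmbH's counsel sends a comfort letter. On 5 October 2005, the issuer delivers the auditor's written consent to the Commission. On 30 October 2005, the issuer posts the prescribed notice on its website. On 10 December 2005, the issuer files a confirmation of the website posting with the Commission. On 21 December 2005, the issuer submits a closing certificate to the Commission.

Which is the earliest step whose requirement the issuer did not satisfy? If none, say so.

Step 3

(1) the permitted window runs from 1 June 2005 + 3 = 4 June 2005 to 1 June 2005 + 42 = 13 July 2005; done 11 July 2005, which is between those dates.
(2) due by 11 July 2005 + 75 days = 24 September 2005; completed 26 July 2005, before the deadline.
(3) the permitted window runs from 26 July 2005 + 13 = 8 August 2005 to 26 July 2005 + 26 = 21 August 2005; 31 August 2005 is 10 days past the end of the window.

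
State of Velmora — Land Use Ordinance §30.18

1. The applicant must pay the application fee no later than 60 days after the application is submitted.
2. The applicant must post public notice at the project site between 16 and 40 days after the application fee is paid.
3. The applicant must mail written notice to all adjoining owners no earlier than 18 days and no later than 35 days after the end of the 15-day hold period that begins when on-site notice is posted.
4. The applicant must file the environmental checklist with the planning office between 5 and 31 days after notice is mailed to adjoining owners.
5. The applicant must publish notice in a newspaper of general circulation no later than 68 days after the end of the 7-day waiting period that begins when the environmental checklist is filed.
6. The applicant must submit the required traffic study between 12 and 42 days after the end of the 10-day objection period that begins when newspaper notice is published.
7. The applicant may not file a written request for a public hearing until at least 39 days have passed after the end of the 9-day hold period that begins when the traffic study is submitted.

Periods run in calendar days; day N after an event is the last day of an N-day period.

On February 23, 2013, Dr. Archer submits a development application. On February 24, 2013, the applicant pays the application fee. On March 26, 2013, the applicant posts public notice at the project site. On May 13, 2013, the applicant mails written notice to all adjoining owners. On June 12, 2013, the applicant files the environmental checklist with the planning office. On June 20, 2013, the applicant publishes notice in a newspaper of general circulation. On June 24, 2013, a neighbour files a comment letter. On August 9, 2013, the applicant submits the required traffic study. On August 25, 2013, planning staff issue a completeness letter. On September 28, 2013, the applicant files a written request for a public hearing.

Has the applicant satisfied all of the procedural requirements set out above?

Yes

Step 1 — counting 60 days from February 23, 2013 (when the application is submitted) gives a deadline of April 24, 2013; completed February 24, 2013, before the deadline.
Step 2 — 16 and 40 days from February 24, 2013 (when the application fee is paid) are March 12, 2013 and April 5, 2013 respectively; done March 26, 2013, which is between those dates.
Step 3 — 18 and 35 days from April 10, 2013 (end of the 15-day hold period, which began when on-site notice is posted on March 26, 2013) are April 28, 2013 and May 15, 2013 respectively; May 13, 2013 falls inside that range.
Step 4 — 5 and 31 days from May 13, 2013 (when notice is mailed to adjoining owners) are May 18, 2013 and June 13, 2013 respectively; done June 12, 2013, which is between those dates.
Step 5 — counting 68 days from June 19, 2013 (end of the 7-day waiting period, which began when the environmental checklist is filed on June 12, 2013) gives a deadline of August 26, 2013; June 20, 2013 is within that limit.
Step 6 — 12 and 42 days from June 30, 2013 (end of the 10-day objection period, which began when newspaper notice is published on June 20, 2013) are July 12, 2013 and August 11, 2013 respectively; done August 9, 2013 — within the window.
Step 7 — must wait 39 days from August 18, 2013 (end of the 9-day hold period, which began when the traffic study is submitted on August 9, 2013), so not before September 26, 2013; done September 28, 2013 — permitted.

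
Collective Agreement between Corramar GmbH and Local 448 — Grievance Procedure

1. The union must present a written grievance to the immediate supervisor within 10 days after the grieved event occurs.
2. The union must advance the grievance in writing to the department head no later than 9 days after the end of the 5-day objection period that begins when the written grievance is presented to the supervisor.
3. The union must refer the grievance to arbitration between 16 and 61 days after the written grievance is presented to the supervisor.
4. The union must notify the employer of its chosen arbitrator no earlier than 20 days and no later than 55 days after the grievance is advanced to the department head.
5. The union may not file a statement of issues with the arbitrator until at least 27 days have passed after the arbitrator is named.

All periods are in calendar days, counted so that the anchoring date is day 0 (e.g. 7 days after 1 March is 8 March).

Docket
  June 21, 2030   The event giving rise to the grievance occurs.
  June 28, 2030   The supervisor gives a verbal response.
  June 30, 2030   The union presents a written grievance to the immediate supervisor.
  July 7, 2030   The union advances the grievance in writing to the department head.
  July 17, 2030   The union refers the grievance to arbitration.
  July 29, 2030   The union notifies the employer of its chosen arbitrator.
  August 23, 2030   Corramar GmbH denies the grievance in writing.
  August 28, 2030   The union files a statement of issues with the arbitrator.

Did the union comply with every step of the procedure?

Yes

(1) due by June 21, 2030 + 10 days = July 1, 2030; completed June 30, 2030, before the deadline.
(2) due by July 5, 2030 + 9 days = July 14, 2030; July 7, 2030 is within that limit.
(3) the permitted window runs from June 30, 2030 + 16 = July 16, 2030 to June 30, 2030 + 61 = August 30, 2030; done July 17, 2030, which is between those dates.
(4) the permitted window runs from July 7, 2030 + 20 = July 27, 2030 to July 7, 2030 + 55 = August 31, 2030; July 29, 2030 falls inside that range.
(5) permitted from July 29, 2030 + 27 days = August 25, 2030 onward; done August 28, 2030 — permitted.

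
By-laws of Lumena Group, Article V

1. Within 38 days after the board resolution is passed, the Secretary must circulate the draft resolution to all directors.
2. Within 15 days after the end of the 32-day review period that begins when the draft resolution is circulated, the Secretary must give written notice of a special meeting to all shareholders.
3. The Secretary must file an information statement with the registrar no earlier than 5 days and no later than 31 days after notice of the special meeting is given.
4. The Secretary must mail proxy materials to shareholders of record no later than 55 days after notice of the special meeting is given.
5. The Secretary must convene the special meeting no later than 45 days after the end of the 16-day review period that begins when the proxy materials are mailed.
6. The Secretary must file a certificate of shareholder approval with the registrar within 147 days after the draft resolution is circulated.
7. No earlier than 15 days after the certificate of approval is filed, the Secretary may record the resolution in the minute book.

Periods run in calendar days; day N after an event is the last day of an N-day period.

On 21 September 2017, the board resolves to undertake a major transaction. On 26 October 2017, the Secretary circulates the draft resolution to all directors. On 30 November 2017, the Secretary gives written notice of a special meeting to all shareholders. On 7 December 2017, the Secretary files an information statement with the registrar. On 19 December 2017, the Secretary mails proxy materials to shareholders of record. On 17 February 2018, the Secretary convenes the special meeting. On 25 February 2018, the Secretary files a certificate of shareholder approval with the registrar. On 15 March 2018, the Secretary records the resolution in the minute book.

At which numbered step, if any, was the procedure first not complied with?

Step 1: 38 days after 21 September 2017 (when the board resolution is passed) is 29 October 2017; done 26 October 2017 — timely.
Step 2: 15 days after 27 November 2017 (end of the 32-day review period, which began when the draft resolution is circulated on 26 October 2017) is 12 December 2017; 30 November 2017 is within that limit.
Step 3: the window is 5–31 days after 30 November 2017 (when notice of the special meeting is given), so 5 December 2017 through 31 December 2017; 7 December 2017 falls inside that range.
Step 4: 55 days after 30 November 2017 (when notice of the special meeting is given) is 24 January 2018; 19 December 2017 is within that limit.
Step 5: 45 days after 4 January 2018 (end of the 16-day review period, which began when the proxy materials are mailed on 19 December 2017) is 18 February 2018; completed 17 February 2018, before the deadline.
Step 6: 147 days after 26 October 2017 (when the draft resolution is circulated) is 22 March 2018; 25 February 2018 is within that limit.
Step 7: the earliest permitted date is 15 days after 25 February 2018 (when the certificate of approval is filed), i.e. 12 March 2018; done 15 March 2018 — permitted.

None — every step was satisfied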